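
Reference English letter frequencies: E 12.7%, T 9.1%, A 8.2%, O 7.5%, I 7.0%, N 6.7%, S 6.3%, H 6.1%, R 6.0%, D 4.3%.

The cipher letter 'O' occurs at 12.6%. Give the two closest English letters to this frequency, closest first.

Step 1: Observed frequency of 'O' is 12.6%.
Step 2: Compute distances to each reference frequency and sort:
  E (12.7%): difference = 0.1% <-- BEST
  T (9.1%): difference = 3.5% <-- RUNNER-UP
  A (8.2%): difference = 4.4%
  O (7.5%): difference = 5.1%
  I (7.0%): difference = 5.6%
Step 3: Most likely is 'E' (12.7%, diff 0.1%); second most likely is 'T' (9.1%, diff 3.5%).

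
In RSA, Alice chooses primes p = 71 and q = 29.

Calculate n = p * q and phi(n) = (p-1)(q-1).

Step 1: n = p * q = 71 * 29 = 2059.
Step 2: phi(n) = (p-1)(q-1) = 70 * 28 = 1960.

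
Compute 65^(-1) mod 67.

Step 1: We need x such that 65 * x = 1 (mod 67).
Step 2: Using the extended Euclidean algorithm or trial:
  65 * 33 = 2145 = 32 * 67 + 1.
Step 3: Since 2145 mod 67 = 1, the inverse is x = 33.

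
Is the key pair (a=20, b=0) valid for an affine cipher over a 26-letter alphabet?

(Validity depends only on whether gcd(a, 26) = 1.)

Step 1: Compute gcd(20, 26).
Step 2: gcd(20, 26) = 2.
Since gcd = 2 != 1, 20 shares a common factor with 26, so it cannot be used.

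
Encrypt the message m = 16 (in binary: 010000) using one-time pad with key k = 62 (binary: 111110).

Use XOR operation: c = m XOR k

Step 1: Write out the XOR operation bit by bit:
  Message: 010000
  Key:     111110
  XOR:     101110
Step 2: Convert to decimal: 101110 = 46.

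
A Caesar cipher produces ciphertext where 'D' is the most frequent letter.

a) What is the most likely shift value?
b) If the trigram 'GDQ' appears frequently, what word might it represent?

Step 1: In English, 'E' is the most frequent letter (12.7%).
Step 2: The most frequent ciphertext letter is 'D' (position 3).
Step 3: Shift = (3 - 4) mod 26 = 25.
Step 4: Decrypt 'GDQ' by shifting back 25:
  G -> H
  D -> E
  Q -> R
Step 5: 'GDQ' decrypts to 'HER'.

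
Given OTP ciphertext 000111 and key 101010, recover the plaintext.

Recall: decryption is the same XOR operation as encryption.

Step 1: XOR ciphertext with key:
  Ciphertext: 000111
  Key:        101010
  XOR:        101101
Step 2: Plaintext = 101101 = 45 in decimal.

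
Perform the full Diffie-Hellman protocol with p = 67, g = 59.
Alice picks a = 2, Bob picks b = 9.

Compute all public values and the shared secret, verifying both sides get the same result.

Step 1: A = g^a mod p = 59^2 mod 67 = 64.
Step 2: B = g^b mod p = 59^9 mod 67 = 22.
Step 3: Alice computes s = B^a mod p = 22^2 mod 67 = 15.
Step 4: Bob computes s = A^b mod p = 64^9 mod 67 = 15.
Both sides agree: shared secret = 15.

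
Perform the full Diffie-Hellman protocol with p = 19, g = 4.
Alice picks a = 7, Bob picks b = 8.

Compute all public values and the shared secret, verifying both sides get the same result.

Step 1: A = g^a mod p = 4^7 mod 19 = 6.
Step 2: B = g^b mod p = 4^8 mod 19 = 5.
Step 3: Alice computes s = B^a mod p = 5^7 mod 19 = 16.
Step 4: Bob computes s = A^b mod p = 6^8 mod 19 = 16.
Both sides agree: shared secret = 16.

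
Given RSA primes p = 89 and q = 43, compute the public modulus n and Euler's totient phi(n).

Step 1: n = p * q = 89 * 43 = 3827.
Step 2: phi(n) = (p-1)(q-1) = 88 * 42 = 3696.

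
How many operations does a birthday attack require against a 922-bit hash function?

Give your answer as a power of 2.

Step 1: The birthday paradox gives collision probability ~50% after sqrt(2^n) = 2^(n/2) hashes.
Step 2: For 922-bit output: 2^(922/2) = 2^461.
Step 3: Approximately 2^461 hash computations needed.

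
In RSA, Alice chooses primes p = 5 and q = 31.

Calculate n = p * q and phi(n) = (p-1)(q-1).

Step 1: n = p * q = 5 * 31 = 155.
Step 2: phi(n) = (p-1)(q-1) = 4 * 30 = 120.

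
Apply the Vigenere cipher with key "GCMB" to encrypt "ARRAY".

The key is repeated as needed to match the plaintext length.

Step 1: Repeat key to match plaintext length:
  Plaintext: ARRAY
  Key:       GCMBG
Step 2: Encrypt each letter:
  A(0) + G(6) = (0+6) mod 26 = 6 = G
  R(17) + C(2) = (17+2) mod 26 = 19 = T
  R(17) + M(12) = (17+12) mod 26 = 3 = D
  A(0) + B(1) = (0+1) mod 26 = 1 = B
  Y(24) + G(6) = (24+6) mod 26 = 4 = E
Ciphertext: GTDBE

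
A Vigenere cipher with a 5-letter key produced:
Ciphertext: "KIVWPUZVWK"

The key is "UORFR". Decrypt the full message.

Step 1: Key 'UORFR' has length 5. Extended key: UORFRUORFR
Step 2: Decrypt each position:
  K(10) - U(20) = 16 = Q
  I(8) - O(14) = 20 = U
  V(21) - R(17) = 4 = E
  W(22) - F(5) = 17 = R
  P(15) - R(17) = 24 = Y
  U(20) - U(20) = 0 = A
  Z(25) - O(14) = 11 = L
  V(21) - R(17) = 4 = E
  W(22) - F(5) = 17 = R
  K(10) - R(17) = 19 = T
Plaintext: QUERYALERT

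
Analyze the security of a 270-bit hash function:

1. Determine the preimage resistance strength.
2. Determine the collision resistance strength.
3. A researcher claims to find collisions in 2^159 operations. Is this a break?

Step 1: Preimage resistance requires brute-force of 2^270 operations.
Step 2: Collision resistance (birthday bound) = 2^(270/2) = 2^135.
Step 3: The claimed attack costs 2^159 operations.
Step 4: Since 2^159 >= 2^135, the claimed attack is no faster than the generic birthday attack, so this does not break collision resistance.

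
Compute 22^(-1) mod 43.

Step 1: We need x such that 22 * x = 1 (mod 43).
Step 2: Using the extended Euclidean algorithm or trial:
  22 * 2 = 44 = 1 * 43 + 1.
Step 3: Since 44 mod 43 = 1, the inverse is x = 2.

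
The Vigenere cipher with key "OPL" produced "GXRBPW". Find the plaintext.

Step 1: Extend key: OPLOPL
Step 2: Decrypt each letter (c - k) mod 26:
  G(6) - O(14) = (6-14) mod 26 = 18 = S
  X(23) - P(15) = (23-15) mod 26 = 8 = I
  R(17) - L(11) = (17-11) mod 26 = 6 = G
  B(1) - O(14) = (1-14) mod 26 = 13 = N
  P(15) - P(15) = (15-15) mod 26 = 0 = A
  W(22) - L(11) = (22-11) mod 26 = 11 = L
Plaintext: SIGNAL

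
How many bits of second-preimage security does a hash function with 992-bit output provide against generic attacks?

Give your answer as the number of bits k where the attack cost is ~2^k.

Step 1: The hash has a 992-bit output.
Step 2: Second-preimage resistance means: given a specific input x, it should be infeasible to find a different y with h(y) = h(x).
With a 992-bit output, a generic search for a second preimage costs about 2^992 evaluations (each trial matches the fixed target with probability 2^-992).
Step 3: Security level = 992 bits.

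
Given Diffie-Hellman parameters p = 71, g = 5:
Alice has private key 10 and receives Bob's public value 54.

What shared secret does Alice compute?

Step 1: s = B^a mod p = 54^10 mod 71.
  54^1 mod 71 = 54
  54^2 mod 71 = (54 * 54) mod 71 = 5
  54^3 mod 71 = (5 * 54) mod 71 = 57
  54^4 mod 71 = (57 * 54) mod 71 = 25
  54^5 mod 71 = (25 * 54) mod 71 = 1
  54^6 mod 71 = (1 * 54) mod 71 = 54
  54^7 mod 71 = (54 * 54) mod 71 = 5
  54^8 mod 71 = (5 * 54) mod 71 = 57
  54^9 mod 71 = (57 * 54) mod 71 = 25
  54^10 mod 71 = (25 * 54) mod 71 = 1
Result: shared secret = 1.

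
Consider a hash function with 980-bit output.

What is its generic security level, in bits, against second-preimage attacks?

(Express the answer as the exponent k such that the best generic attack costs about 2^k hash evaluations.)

Step 1: The hash has a 980-bit output.
Step 2: Second-preimage resistance means: given a specific input x, it should be infeasible to find a different y with h(y) = h(x).
With a 980-bit output, a generic search for a second preimage costs about 2^980 evaluations (each trial matches the fixed target with probability 2^-980).
Step 3: Security level = 980 bits.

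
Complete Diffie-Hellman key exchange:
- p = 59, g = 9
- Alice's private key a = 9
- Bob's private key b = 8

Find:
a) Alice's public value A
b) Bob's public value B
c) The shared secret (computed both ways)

Step 1: A = g^a mod p = 9^9 mod 59 = 57.
Step 2: B = g^b mod p = 9^8 mod 59 = 26.
Step 3: Alice computes s = B^a mod p = 26^9 mod 59 = 20.
Step 4: Bob computes s = A^b mod p = 57^8 mod 59 = 20.
Both sides agree: shared secret = 20.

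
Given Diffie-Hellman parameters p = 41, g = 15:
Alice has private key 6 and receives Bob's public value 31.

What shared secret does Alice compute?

Step 1: s = B^a mod p = 31^6 mod 41.
  31^1 mod 41 = 31
  31^2 mod 41 = (31 * 31) mod 41 = 18
  31^3 mod 41 = (18 * 31) mod 41 = 25
  31^4 mod 41 = (25 * 31) mod 41 = 37
  31^5 mod 41 = (37 * 31) mod 41 = 40
  31^6 mod 41 = (40 * 31) mod 41 = 10
Result: shared secret = 10.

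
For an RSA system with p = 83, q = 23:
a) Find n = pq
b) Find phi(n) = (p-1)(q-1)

Step 1: n = p * q = 83 * 23 = 1909.
Step 2: phi(n) = (p-1)(q-1) = 82 * 22 = 1804.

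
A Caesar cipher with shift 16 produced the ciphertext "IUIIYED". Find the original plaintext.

Step 1: Reverse the shift by subtracting 16 from each letter position.
  I (position 8) -> position (8-16) mod 26 = 18 -> S
  U (position 20) -> position (20-16) mod 26 = 4 -> E
  I (position 8) -> position (8-16) mod 26 = 18 -> S
  I (position 8) -> position (8-16) mod 26 = 18 -> S
  Y (position 24) -> position (24-16) mod 26 = 8 -> I
  E (position 4) -> position (4-16) mod 26 = 14 -> O
  D (position 3) -> position (3-16) mod 26 = 13 -> N
Decrypted message: SESSION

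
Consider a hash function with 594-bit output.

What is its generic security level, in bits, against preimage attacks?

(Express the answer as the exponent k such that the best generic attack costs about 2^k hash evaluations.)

Step 1: The hash has a 594-bit output.
Step 2: Preimage resistance means: given a digest h(x), it should be infeasible to find any input that hashes to it.
With a 594-bit output there are 2^594 possible digests, so a generic brute-force preimage search costs about 2^594 evaluations.
Step 3: Security level = 594 bits.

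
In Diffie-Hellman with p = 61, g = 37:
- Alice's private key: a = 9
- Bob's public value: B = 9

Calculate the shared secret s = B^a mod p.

Step 1: s = B^a mod p = 9^9 mod 61.
  9^1 mod 61 = 9
  9^2 mod 61 = (9 * 9) mod 61 = 20
  9^3 mod 61 = (20 * 9) mod 61 = 58
  9^4 mod 61 = (58 * 9) mod 61 = 34
  9^5 mod 61 = (34 * 9) mod 61 = 1
  9^6 mod 61 = (1 * 9) mod 61 = 9
  9^7 mod 61 = (9 * 9) mod 61 = 20
  9^8 mod 61 = (20 * 9) mod 61 = 58
  9^9 mod 61 = (58 * 9) mod 61 = 34
Result: shared secret = 34.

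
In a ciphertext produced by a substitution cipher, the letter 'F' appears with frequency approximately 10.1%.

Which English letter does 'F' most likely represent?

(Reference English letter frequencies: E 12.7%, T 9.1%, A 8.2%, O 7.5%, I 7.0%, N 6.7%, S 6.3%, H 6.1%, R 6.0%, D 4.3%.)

Step 1: The observed frequency is 10.1%.
Step 2: Compare with English frequencies:
  E: 12.7% (difference: 2.6%)
  T: 9.1% (difference: 1.0%) <-- closest
  A: 8.2% (difference: 1.9%)
  O: 7.5% (difference: 2.6%)
  I: 7.0% (difference: 3.1%)
  N: 6.7% (difference: 3.4%)
  S: 6.3% (difference: 3.8%)
  H: 6.1% (difference: 4.0%)
  R: 6.0% (difference: 4.1%)
  D: 4.3% (difference: 5.8%)
Step 3: 'F' most likely represents 'T' (frequency 9.1%).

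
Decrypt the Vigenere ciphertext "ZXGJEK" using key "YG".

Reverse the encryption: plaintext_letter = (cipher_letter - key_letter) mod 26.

Step 1: Extend key: YGYGYG
Step 2: Decrypt each letter (c - k) mod 26:
  Z(25) - Y(24) = (25-24) mod 26 = 1 = B
  X(23) - G(6) = (23-6) mod 26 = 17 = R
  G(6) - Y(24) = (6-24) mod 26 = 8 = I
  J(9) - G(6) = (9-6) mod 26 = 3 = D
  E(4) - Y(24) = (4-24) mod 26 = 6 = G
  K(10) - G(6) = (10-6) mod 26 = 4 = E
Plaintext: BRIDGE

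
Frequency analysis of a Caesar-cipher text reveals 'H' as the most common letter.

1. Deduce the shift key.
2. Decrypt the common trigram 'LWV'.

Step 1: In English, 'E' is the most frequent letter (12.7%).
Step 2: The most frequent ciphertext letter is 'H' (position 7).
Step 3: Shift = (7 - 4) mod 26 = 3.
Step 4: Decrypt 'LWV' by shifting back 3:
  L -> I
  W -> T
  V -> S
Step 5: 'LWV' decrypts to 'ITS'.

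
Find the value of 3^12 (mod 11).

Step 1: Compute 3^12 mod 11 step by step, reducing modulo 11 at each step.
  3^1 mod 11 = 3
  3^2 mod 11 = (3 * 3) mod 11 = 9
  3^3 mod 11 = (9 * 3) mod 11 = 5
  3^4 mod 11 = (5 * 3) mod 11 = 4
  3^5 mod 11 = (4 * 3) mod 11 = 1
  3^6 mod 11 = (1 * 3) mod 11 = 3
  3^7 mod 11 = (3 * 3) mod 11 = 9
  3^8 mod 11 = (9 * 3) mod 11 = 5
  3^9 mod 11 = (5 * 3) mod 11 = 4
  3^10 mod 11 = (4 * 3) mod 11 = 1
  3^11 mod 11 = (1 * 3) mod 11 = 3
  3^12 mod 11 = (3 * 3) mod 11 = 9
Step 2: Result = 9.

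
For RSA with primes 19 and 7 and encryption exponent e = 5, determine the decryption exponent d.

Step 1: n = 19 * 7 = 133.
Step 2: phi(n) = 18 * 6 = 108.
Step 3: Find d such that 5 * d = 1 (mod 108).
Step 4: d = 5^(-1) mod 108 = 65.
Verification: 5 * 65 = 325 = 3 * 108 + 1.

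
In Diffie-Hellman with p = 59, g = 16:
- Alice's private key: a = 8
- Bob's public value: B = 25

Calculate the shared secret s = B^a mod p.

Step 1: s = B^a mod p = 25^8 mod 59.
  25^1 mod 59 = 25
  25^2 mod 59 = (25 * 25) mod 59 = 35
  25^3 mod 59 = (35 * 25) mod 59 = 49
  25^4 mod 59 = (49 * 25) mod 59 = 45
  25^5 mod 59 = (45 * 25) mod 59 = 4
  25^6 mod 59 = (4 * 25) mod 59 = 41
  25^7 mod 59 = (41 * 25) mod 59 = 22
  25^8 mod 59 = (22 * 25) mod 59 = 19
Result: shared secret = 19.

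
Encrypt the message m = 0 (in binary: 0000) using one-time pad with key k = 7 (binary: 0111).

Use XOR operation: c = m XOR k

Step 1: Write out the XOR operation bit by bit:
  Message: 0000
  Key:     0111
  XOR:     0111
Step 2: Convert to decimal: 0111 = 7.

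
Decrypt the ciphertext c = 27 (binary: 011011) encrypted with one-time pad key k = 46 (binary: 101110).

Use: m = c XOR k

Step 1: XOR ciphertext with key:
  Ciphertext: 011011
  Key:        101110
  XOR:        110101
Step 2: Plaintext = 110101 = 53 in decimal.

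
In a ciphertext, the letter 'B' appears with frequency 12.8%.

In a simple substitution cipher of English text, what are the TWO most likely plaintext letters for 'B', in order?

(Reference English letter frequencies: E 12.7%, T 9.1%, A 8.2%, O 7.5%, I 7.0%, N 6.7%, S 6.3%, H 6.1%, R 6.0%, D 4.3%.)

Step 1: Observed frequency of 'B' is 12.8%.
Step 2: Compute distances to each reference frequency and sort:
  E (12.7%): difference = 0.1% <-- BEST
  T (9.1%): difference = 3.7% <-- RUNNER-UP
  A (8.2%): difference = 4.6%
  O (7.5%): difference = 5.3%
  I (7.0%): difference = 5.8%
Step 3: Most likely is 'E' (12.7%, diff 0.1%); second most likely is 'T' (9.1%, diff 3.7%).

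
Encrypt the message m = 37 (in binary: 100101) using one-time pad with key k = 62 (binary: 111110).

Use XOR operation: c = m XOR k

Step 1: Write out the XOR operation bit by bit:
  Message: 100101
  Key:     111110
  XOR:     011011
Step 2: Convert to decimal: 011011 = 27.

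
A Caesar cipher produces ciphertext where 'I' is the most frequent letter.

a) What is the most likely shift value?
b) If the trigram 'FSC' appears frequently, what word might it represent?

Step 1: In English, 'E' is the most frequent letter (12.7%).
Step 2: The most frequent ciphertext letter is 'I' (position 8).
Step 3: Shift = (8 - 4) mod 26 = 4.
Step 4: Decrypt 'FSC' by shifting back 4:
  F -> B
  S -> O
  C -> Y
Step 5: 'FSC' decrypts to 'BOY'.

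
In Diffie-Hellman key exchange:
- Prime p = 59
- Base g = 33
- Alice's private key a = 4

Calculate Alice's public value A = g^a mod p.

Step 1: A = g^a mod p = 33^4 mod 59.
  33^1 mod 59 = 33
  33^2 mod 59 = (33 * 33) mod 59 = 27
  33^3 mod 59 = (27 * 33) mod 59 = 6
  33^4 mod 59 = (6 * 33) mod 59 = 21
Result: A = 21.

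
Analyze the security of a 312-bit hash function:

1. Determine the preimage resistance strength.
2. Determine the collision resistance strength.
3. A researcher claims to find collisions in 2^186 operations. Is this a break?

Step 1: Preimage resistance requires brute-force of 2^312 operations.
Step 2: Collision resistance (birthday bound) = 2^(312/2) = 2^156.
Step 3: The claimed attack costs 2^186 operations.
Step 4: Since 2^186 >= 2^156, the claimed attack is no faster than the generic birthday attack, so this does not break collision resistance.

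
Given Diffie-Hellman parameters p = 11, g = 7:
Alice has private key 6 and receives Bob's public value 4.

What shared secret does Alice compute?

Step 1: s = B^a mod p = 4^6 mod 11.
  4^1 mod 11 = 4
  4^2 mod 11 = (4 * 4) mod 11 = 5
  4^3 mod 11 = (5 * 4) mod 11 = 9
  4^4 mod 11 = (9 * 4) mod 11 = 3
  4^5 mod 11 = (3 * 4) mod 11 = 1
  4^6 mod 11 = (1 * 4) mod 11 = 4
Result: shared secret = 4.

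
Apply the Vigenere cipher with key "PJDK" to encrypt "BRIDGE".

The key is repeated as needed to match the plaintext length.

Step 1: Repeat key to match plaintext length:
  Plaintext: BRIDGE
  Key:       PJDKPJ
Step 2: Encrypt each letter:
  B(1) + P(15) = (1+15) mod 26 = 16 = Q
  R(17) + J(9) = (17+9) mod 26 = 0 = A
  I(8) + D(3) = (8+3) mod 26 = 11 = L
  D(3) + K(10) = (3+10) mod 26 = 13 = N
  G(6) + P(15) = (6+15) mod 26 = 21 = V
  E(4) + J(9) = (4+9) mod 26 = 13 = N
Ciphertext: QALNVN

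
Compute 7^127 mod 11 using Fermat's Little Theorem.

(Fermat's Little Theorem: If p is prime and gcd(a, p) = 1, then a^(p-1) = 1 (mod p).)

Step 1: Since 11 is prime, by Fermat's Little Theorem: 7^10 = 1 (mod 11).
Step 2: Reduce exponent: 127 mod 10 = 7.
Step 3: So 7^127 = 7^7 (mod 11).
Step 4: 7^7 mod 11 = 6.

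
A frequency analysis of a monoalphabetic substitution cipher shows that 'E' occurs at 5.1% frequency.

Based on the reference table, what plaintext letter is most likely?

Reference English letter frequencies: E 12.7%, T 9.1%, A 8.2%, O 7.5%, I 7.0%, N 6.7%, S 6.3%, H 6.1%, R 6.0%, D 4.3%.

Step 1: The observed frequency is 5.1%.
Step 2: Compare with English frequencies:
  E: 12.7% (difference: 7.6%)
  T: 9.1% (difference: 4.0%)
  A: 8.2% (difference: 3.1%)
  O: 7.5% (difference: 2.4%)
  I: 7.0% (difference: 1.9%)
  N: 6.7% (difference: 1.6%)
  S: 6.3% (difference: 1.2%)
  H: 6.1% (difference: 1.0%)
  R: 6.0% (difference: 0.9%)
  D: 4.3% (difference: 0.8%) <-- closest
Step 3: 'E' most likely represents 'D' (frequency 4.3%).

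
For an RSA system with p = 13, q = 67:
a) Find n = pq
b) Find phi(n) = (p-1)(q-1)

Step 1: n = p * q = 13 * 67 = 871.
Step 2: phi(n) = (p-1)(q-1) = 12 * 66 = 792.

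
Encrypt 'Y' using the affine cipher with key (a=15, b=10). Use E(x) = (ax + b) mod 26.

Step 1: Convert 'Y' to number: x = 24.
Step 2: E(24) = (15 * 24 + 10) mod 26 = 370 mod 26 = 6.
Step 3: Convert 6 back to letter: G.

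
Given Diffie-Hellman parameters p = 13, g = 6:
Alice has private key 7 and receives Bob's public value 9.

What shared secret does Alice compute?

Step 1: s = B^a mod p = 9^7 mod 13.
  9^1 mod 13 = 9
  9^2 mod 13 = (9 * 9) mod 13 = 3
  9^3 mod 13 = (3 * 9) mod 13 = 1
  9^4 mod 13 = (1 * 9) mod 13 = 9
  9^5 mod 13 = (9 * 9) mod 13 = 3
  9^6 mod 13 = (3 * 9) mod 13 = 1
  9^7 mod 13 = (1 * 9) mod 13 = 9
Result: shared secret = 9.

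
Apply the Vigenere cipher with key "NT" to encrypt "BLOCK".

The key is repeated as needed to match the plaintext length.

Step 1: Repeat key to match plaintext length:
  Plaintext: BLOCK
  Key:       NTNTN
Step 2: Encrypt each letter:
  B(1) + N(13) = (1+13) mod 26 = 14 = O
  L(11) + T(19) = (11+19) mod 26 = 4 = E
  O(14) + N(13) = (14+13) mod 26 = 1 = B
  C(2) + T(19) = (2+19) mod 26 = 21 = V
  K(10) + N(13) = (10+13) mod 26 = 23 = X
Ciphertext: OEBVX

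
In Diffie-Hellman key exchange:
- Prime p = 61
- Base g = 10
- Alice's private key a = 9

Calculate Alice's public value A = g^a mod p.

Step 1: A = g^a mod p = 10^9 mod 61.
  10^1 mod 61 = 10
  10^2 mod 61 = (10 * 10) mod 61 = 39
  10^3 mod 61 = (39 * 10) mod 61 = 24
  10^4 mod 61 = (24 * 10) mod 61 = 57
  10^5 mod 61 = (57 * 10) mod 61 = 21
  10^6 mod 61 = (21 * 10) mod 61 = 27
  10^7 mod 61 = (27 * 10) mod 61 = 26
  10^8 mod 61 = (26 * 10) mod 61 = 16
  10^9 mod 61 = (16 * 10) mod 61 = 38
Result: A = 38.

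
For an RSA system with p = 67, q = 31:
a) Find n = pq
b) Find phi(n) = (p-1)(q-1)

Step 1: n = p * q = 67 * 31 = 2077.
Step 2: phi(n) = (p-1)(q-1) = 66 * 30 = 1980.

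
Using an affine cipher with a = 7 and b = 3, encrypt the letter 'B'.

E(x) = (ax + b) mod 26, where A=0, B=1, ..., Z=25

Step 1: Convert 'B' to number: x = 1.
Step 2: E(1) = (7 * 1 + 3) mod 26 = 10 mod 26 = 10.
Step 3: Convert 10 back to letter: K.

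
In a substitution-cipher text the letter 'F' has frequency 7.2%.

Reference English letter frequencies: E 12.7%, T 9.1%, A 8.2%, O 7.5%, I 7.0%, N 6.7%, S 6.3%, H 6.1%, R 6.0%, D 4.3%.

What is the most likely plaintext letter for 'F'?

Step 1: The observed frequency is 7.2%.
Step 2: Compare with English frequencies:
  E: 12.7% (difference: 5.5%)
  T: 9.1% (difference: 1.9%)
  A: 8.2% (difference: 1.0%)
  O: 7.5% (difference: 0.3%)
  I: 7.0% (difference: 0.2%) <-- closest
  N: 6.7% (difference: 0.5%)
  S: 6.3% (difference: 0.9%)
  H: 6.1% (difference: 1.1%)
  R: 6.0% (difference: 1.2%)
  D: 4.3% (difference: 2.9%)
Step 3: 'F' most likely represents 'I' (frequency 7.0%).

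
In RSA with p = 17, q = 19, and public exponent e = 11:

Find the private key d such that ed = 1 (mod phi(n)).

Step 1: n = 17 * 19 = 323.
Step 2: phi(n) = 16 * 18 = 288.
Step 3: Find d such that 11 * d = 1 (mod 288).
Step 4: d = 11^(-1) mod 288 = 131.
Verification: 11 * 131 = 1441 = 5 * 288 + 1.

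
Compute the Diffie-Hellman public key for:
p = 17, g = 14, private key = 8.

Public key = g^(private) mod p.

Step 1: A = g^a mod p = 14^8 mod 17.
  14^1 mod 17 = 14
  14^2 mod 17 = (14 * 14) mod 17 = 9
  14^3 mod 17 = (9 * 14) mod 17 = 7
  14^4 mod 17 = (7 * 14) mod 17 = 13
  14^5 mod 17 = (13 * 14) mod 17 = 12
  14^6 mod 17 = (12 * 14) mod 17 = 15
  14^7 mod 17 = (15 * 14) mod 17 = 6
  14^8 mod 17 = (6 * 14) mod 17 = 16
Result: A = 16.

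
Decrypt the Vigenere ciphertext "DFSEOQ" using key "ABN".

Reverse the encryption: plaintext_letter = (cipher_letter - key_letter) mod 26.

Step 1: Extend key: ABNABN
Step 2: Decrypt each letter (c - k) mod 26:
  D(3) - A(0) = (3-0) mod 26 = 3 = D
  F(5) - B(1) = (5-1) mod 26 = 4 = E
  S(18) - N(13) = (18-13) mod 26 = 5 = F
  E(4) - A(0) = (4-0) mod 26 = 4 = E
  O(14) - B(1) = (14-1) mod 26 = 13 = N
  Q(16) - N(13) = (16-13) mod 26 = 3 = D
Plaintext: DEFEND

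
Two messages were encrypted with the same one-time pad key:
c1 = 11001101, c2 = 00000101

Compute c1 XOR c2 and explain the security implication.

Step 1: c1 XOR c2 = (m1 XOR k) XOR (m2 XOR k).
Step 2: By XOR associativity/commutativity: = m1 XOR m2 XOR k XOR k = m1 XOR m2.
Step 3: 11001101 XOR 00000101 = 11001000 = 200.
Step 4: The key cancels out! An attacker learns m1 XOR m2 = 200, revealing the relationship between plaintexts.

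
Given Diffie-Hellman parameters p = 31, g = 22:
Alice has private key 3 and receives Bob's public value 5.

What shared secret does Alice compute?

Step 1: s = B^a mod p = 5^3 mod 31.
  5^1 mod 31 = 5
  5^2 mod 31 = (5 * 5) mod 31 = 25
  5^3 mod 31 = (25 * 5) mod 31 = 1
Result: shared secret = 1.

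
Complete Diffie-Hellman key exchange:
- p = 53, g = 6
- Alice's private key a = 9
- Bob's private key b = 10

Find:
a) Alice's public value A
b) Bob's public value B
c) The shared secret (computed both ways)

Step 1: A = g^a mod p = 6^9 mod 53 = 11.
Step 2: B = g^b mod p = 6^10 mod 53 = 13.
Step 3: Alice computes s = B^a mod p = 13^9 mod 53 = 44.
Step 4: Bob computes s = A^b mod p = 11^10 mod 53 = 44.
Both sides agree: shared secret = 44.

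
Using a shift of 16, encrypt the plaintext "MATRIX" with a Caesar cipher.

Step 1: For each letter, shift forward by 16 positions (mod 26).
  M (position 12) -> position (12+16) mod 26 = 2 -> C
  A (position 0) -> position (0+16) mod 26 = 16 -> Q
  T (position 19) -> position (19+16) mod 26 = 9 -> J
  R (position 17) -> position (17+16) mod 26 = 7 -> H
  I (position 8) -> position (8+16) mod 26 = 24 -> Y
  X (position 23) -> position (23+16) mod 26 = 13 -> N
Result: CQJHYN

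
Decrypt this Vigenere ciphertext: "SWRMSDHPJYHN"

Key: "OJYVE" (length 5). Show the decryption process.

Step 1: Key 'OJYVE' has length 5. Extended key: OJYVEOJYVEOJ
Step 2: Decrypt each position:
  S(18) - O(14) = 4 = E
  W(22) - J(9) = 13 = N
  R(17) - Y(24) = 19 = T
  M(12) - V(21) = 17 = R
  S(18) - E(4) = 14 = O
  D(3) - O(14) = 15 = P
  H(7) - J(9) = 24 = Y
  P(15) - Y(24) = 17 = R
  J(9) - V(21) = 14 = O
  Y(24) - E(4) = 20 = U
  H(7) - O(14) = 19 = T
  N(13) - J(9) = 4 = E
Plaintext: ENTROPYROUTE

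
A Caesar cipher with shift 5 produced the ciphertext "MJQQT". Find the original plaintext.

Step 1: Reverse the shift by subtracting 5 from each letter position.
  M (position 12) -> position (12-5) mod 26 = 7 -> H
  J (position 9) -> position (9-5) mod 26 = 4 -> E
  Q (position 16) -> position (16-5) mod 26 = 11 -> L
  Q (position 16) -> position (16-5) mod 26 = 11 -> L
  T (position 19) -> position (19-5) mod 26 = 14 -> O
Decrypted message: HELLO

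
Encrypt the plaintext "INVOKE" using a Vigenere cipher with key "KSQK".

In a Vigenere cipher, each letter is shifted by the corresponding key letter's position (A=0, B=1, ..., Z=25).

Step 1: Repeat key to match plaintext length:
  Plaintext: INVOKE
  Key:       KSQKKS
Step 2: Encrypt each letter:
  I(8) + K(10) = (8+10) mod 26 = 18 = S
  N(13) + S(18) = (13+18) mod 26 = 5 = F
  V(21) + Q(16) = (21+16) mod 26 = 11 = L
  O(14) + K(10) = (14+10) mod 26 = 24 = Y
  K(10) + K(10) = (10+10) mod 26 = 20 = U
  E(4) + S(18) = (4+18) mod 26 = 22 = W
Ciphertext: SFLYUW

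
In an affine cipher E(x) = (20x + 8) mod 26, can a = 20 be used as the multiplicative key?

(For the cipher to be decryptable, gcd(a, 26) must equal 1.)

Step 1: Compute gcd(20, 26).
Step 2: gcd(20, 26) = 2.
Since gcd = 2 != 1, 20 shares a common factor with 26, so it cannot be used.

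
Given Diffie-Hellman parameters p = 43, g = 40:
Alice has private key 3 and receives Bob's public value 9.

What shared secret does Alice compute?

Step 1: s = B^a mod p = 9^3 mod 43.
  9^1 mod 43 = 9
  9^2 mod 43 = (9 * 9) mod 43 = 38
  9^3 mod 43 = (38 * 9) mod 43 = 41
Result: shared secret = 41.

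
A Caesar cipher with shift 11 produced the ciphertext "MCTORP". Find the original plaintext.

Step 1: Reverse the shift by subtracting 11 from each letter position.
  M (position 12) -> position (12-11) mod 26 = 1 -> B
  C (position 2) -> position (2-11) mod 26 = 17 -> R
  T (position 19) -> position (19-11) mod 26 = 8 -> I
  O (position 14) -> position (14-11) mod 26 = 3 -> D
  R (position 17) -> position (17-11) mod 26 = 6 -> G
  P (position 15) -> position (15-11) mod 26 = 4 -> E
Decrypted message: BRIDGE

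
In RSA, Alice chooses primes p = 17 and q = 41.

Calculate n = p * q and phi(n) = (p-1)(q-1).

Step 1: n = p * q = 17 * 41 = 697.
Step 2: phi(n) = (p-1)(q-1) = 16 * 40 = 640.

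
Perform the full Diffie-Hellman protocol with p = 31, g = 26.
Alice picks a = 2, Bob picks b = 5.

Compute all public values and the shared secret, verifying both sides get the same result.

Step 1: A = g^a mod p = 26^2 mod 31 = 25.
Step 2: B = g^b mod p = 26^5 mod 31 = 6.
Step 3: Alice computes s = B^a mod p = 6^2 mod 31 = 5.
Step 4: Bob computes s = A^b mod p = 25^5 mod 31 = 5.
Both sides agree: shared secret = 5.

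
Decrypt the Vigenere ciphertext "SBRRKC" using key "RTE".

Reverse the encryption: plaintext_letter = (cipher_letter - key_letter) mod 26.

Step 1: Extend key: RTERTE
Step 2: Decrypt each letter (c - k) mod 26:
  S(18) - R(17) = (18-17) mod 26 = 1 = B
  B(1) - T(19) = (1-19) mod 26 = 8 = I
  R(17) - E(4) = (17-4) mod 26 = 13 = N
  R(17) - R(17) = (17-17) mod 26 = 0 = A
  K(10) - T(19) = (10-19) mod 26 = 17 = R
  C(2) - E(4) = (2-4) mod 26 = 24 = Y
Plaintext: BINARY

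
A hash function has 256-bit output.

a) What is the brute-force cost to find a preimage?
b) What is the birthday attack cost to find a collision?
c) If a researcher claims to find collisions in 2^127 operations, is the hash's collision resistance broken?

Step 1: Preimage resistance requires brute-force of 2^256 operations.
Step 2: Collision resistance (birthday bound) = 2^(256/2) = 2^128.
Step 3: The claimed attack costs 2^127 operations.
Step 4: Since 2^127 < 2^128, the claimed attack beats the generic birthday bound, so collision resistance is broken.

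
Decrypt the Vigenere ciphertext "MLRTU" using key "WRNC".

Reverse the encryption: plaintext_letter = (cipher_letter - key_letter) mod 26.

Step 1: Extend key: WRNCW
Step 2: Decrypt each letter (c - k) mod 26:
  M(12) - W(22) = (12-22) mod 26 = 16 = Q
  L(11) - R(17) = (11-17) mod 26 = 20 = U
  R(17) - N(13) = (17-13) mod 26 = 4 = E
  T(19) - C(2) = (19-2) mod 26 = 17 = R
  U(20) - W(22) = (20-22) mod 26 = 24 = Y
Plaintext: QUERY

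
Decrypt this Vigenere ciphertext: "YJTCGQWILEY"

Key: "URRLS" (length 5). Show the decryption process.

Step 1: Key 'URRLS' has length 5. Extended key: URRLSURRLSU
Step 2: Decrypt each position:
  Y(24) - U(20) = 4 = E
  J(9) - R(17) = 18 = S
  T(19) - R(17) = 2 = C
  C(2) - L(11) = 17 = R
  G(6) - S(18) = 14 = O
  Q(16) - U(20) = 22 = W
  W(22) - R(17) = 5 = F
  I(8) - R(17) = 17 = R
  L(11) - L(11) = 0 = A
  E(4) - S(18) = 12 = M
  Y(24) - U(20) = 4 = E
Plaintext: ESCROWFRAME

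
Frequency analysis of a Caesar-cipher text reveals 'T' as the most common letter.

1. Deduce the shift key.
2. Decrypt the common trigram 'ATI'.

Step 1: In English, 'E' is the most frequent letter (12.7%).
Step 2: The most frequent ciphertext letter is 'T' (position 19).
Step 3: Shift = (19 - 4) mod 26 = 15.
Step 4: Decrypt 'ATI' by shifting back 15:
  A -> L
  T -> E
  I -> T
Step 5: 'ATI' decrypts to 'LET'.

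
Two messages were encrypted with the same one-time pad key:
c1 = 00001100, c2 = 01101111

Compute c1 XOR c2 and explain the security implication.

Step 1: c1 XOR c2 = (m1 XOR k) XOR (m2 XOR k).
Step 2: By XOR associativity/commutativity: = m1 XOR m2 XOR k XOR k = m1 XOR m2.
Step 3: 00001100 XOR 01101111 = 01100011 = 99.
Step 4: The key cancels out! An attacker learns m1 XOR m2 = 99, revealing the relationship between plaintexts.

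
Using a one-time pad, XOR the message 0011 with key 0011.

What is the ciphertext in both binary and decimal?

Step 1: Write out the XOR operation bit by bit:
  Message: 0011
  Key:     0011
  XOR:     0000
Step 2: Convert to decimal: 0000 = 0.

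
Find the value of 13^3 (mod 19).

Step 1: Compute 13^3 mod 19 step by step, reducing modulo 19 at each step.
  13^1 mod 19 = 13
  13^2 mod 19 = (13 * 13) mod 19 = 17
  13^3 mod 19 = (17 * 13) mod 19 = 12
Step 2: Result = 12.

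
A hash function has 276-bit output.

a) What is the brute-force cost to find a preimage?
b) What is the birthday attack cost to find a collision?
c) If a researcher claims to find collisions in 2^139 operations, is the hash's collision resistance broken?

Step 1: Preimage resistance requires brute-force of 2^276 operations.
Step 2: Collision resistance (birthday bound) = 2^(276/2) = 2^138.
Step 3: The claimed attack costs 2^139 operations.
Step 4: Since 2^139 >= 2^138, the claimed attack is no faster than the generic birthday attack, so this does not break collision resistance.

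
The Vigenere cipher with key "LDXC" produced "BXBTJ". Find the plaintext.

Step 1: Extend key: LDXCL
Step 2: Decrypt each letter (c - k) mod 26:
  B(1) - L(11) = (1-11) mod 26 = 16 = Q
  X(23) - D(3) = (23-3) mod 26 = 20 = U
  B(1) - X(23) = (1-23) mod 26 = 4 = E
  T(19) - C(2) = (19-2) mod 26 = 17 = R
  J(9) - L(11) = (9-11) mod 26 = 24 = Y
Plaintext: QUERY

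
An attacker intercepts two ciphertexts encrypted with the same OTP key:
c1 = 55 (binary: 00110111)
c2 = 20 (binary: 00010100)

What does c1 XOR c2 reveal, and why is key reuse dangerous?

Step 1: c1 XOR c2 = (m1 XOR k) XOR (m2 XOR k).
Step 2: By XOR associativity/commutativity: = m1 XOR m2 XOR k XOR k = m1 XOR m2.
Step 3: 00110111 XOR 00010100 = 00100011 = 35.
Step 4: The key cancels out! An attacker learns m1 XOR m2 = 35, revealing the relationship between plaintexts.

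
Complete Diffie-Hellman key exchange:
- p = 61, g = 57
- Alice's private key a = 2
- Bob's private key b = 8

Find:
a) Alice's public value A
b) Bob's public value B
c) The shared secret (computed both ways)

Step 1: A = g^a mod p = 57^2 mod 61 = 16.
Step 2: B = g^b mod p = 57^8 mod 61 = 22.
Step 3: Alice computes s = B^a mod p = 22^2 mod 61 = 57.
Step 4: Bob computes s = A^b mod p = 16^8 mod 61 = 57.
Both sides agree: shared secret = 57.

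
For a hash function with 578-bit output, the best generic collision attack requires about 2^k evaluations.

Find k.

Step 1: The hash has a 578-bit output.
Step 2: Collision resistance means it should be infeasible to find any x != y with h(x) = h(y).
By the birthday bound, a generic collision search succeeds after about sqrt(2^578) = 2^(578/2) = 2^289 evaluations.
Step 3: Security level = 289 bits.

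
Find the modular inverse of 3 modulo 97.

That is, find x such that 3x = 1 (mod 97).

Step 1: We need x such that 3 * x = 1 (mod 97).
Step 2: Using the extended Euclidean algorithm or trial:
  3 * 65 = 195 = 2 * 97 + 1.
Step 3: Since 195 mod 97 = 1, the inverse is x = 65.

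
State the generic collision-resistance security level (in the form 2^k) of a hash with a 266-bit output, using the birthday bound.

Step 1: The birthday paradox gives collision probability ~50% after sqrt(2^n) = 2^(n/2) hashes.
Step 2: For 266-bit output: 2^(266/2) = 2^133.
Step 3: Approximately 2^133 hash computations needed.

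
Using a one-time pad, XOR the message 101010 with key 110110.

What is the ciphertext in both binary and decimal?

Step 1: Write out the XOR operation bit by bit:
  Message: 101010
  Key:     110110
  XOR:     011100
Step 2: Convert to decimal: 011100 = 28.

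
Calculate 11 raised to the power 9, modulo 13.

Step 1: Compute 11^9 mod 13 step by step, reducing modulo 13 at each step.
  11^1 mod 13 = 11
  11^2 mod 13 = (11 * 11) mod 13 = 4
  11^3 mod 13 = (4 * 11) mod 13 = 5
  11^4 mod 13 = (5 * 11) mod 13 = 3
  11^5 mod 13 = (3 * 11) mod 13 = 7
  11^6 mod 13 = (7 * 11) mod 13 = 12
  11^7 mod 13 = (12 * 11) mod 13 = 2
  11^8 mod 13 = (2 * 11) mod 13 = 9
  11^9 mod 13 = (9 * 11) mod 13 = 8
Step 2: Result = 8.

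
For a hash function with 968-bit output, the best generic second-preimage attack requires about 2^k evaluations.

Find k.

Step 1: The hash has a 968-bit output.
Step 2: Second-preimage resistance means: given a specific input x, it should be infeasible to find a different y with h(y) = h(x).
With a 968-bit output, a generic search for a second preimage costs about 2^968 evaluations (each trial matches the fixed target with probability 2^-968).
Step 3: Security level = 968 bits.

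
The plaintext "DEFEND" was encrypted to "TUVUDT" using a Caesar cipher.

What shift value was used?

Step 1: Compare first letters: D (position 3) -> T (position 19).
Step 2: Shift = (19 - 3) mod 26 = 16.
The shift value is 16.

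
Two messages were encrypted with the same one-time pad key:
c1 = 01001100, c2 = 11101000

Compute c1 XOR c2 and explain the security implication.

Step 1: c1 XOR c2 = (m1 XOR k) XOR (m2 XOR k).
Step 2: By XOR associativity/commutativity: = m1 XOR m2 XOR k XOR k = m1 XOR m2.
Step 3: 01001100 XOR 11101000 = 10100100 = 164.
Step 4: The key cancels out! An attacker learns m1 XOR m2 = 164, revealing the relationship between plaintexts.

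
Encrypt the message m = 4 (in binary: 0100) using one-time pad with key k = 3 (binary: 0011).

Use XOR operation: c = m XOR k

Step 1: Write out the XOR operation bit by bit:
  Message: 0100
  Key:     0011
  XOR:     0111
Step 2: Convert to decimal: 0111 = 7.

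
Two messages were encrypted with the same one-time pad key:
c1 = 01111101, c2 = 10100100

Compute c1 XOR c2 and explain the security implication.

Step 1: c1 XOR c2 = (m1 XOR k) XOR (m2 XOR k).
Step 2: By XOR associativity/commutativity: = m1 XOR m2 XOR k XOR k = m1 XOR m2.
Step 3: 01111101 XOR 10100100 = 11011001 = 217.
Step 4: The key cancels out! An attacker learns m1 XOR m2 = 217, revealing the relationship between plaintexts.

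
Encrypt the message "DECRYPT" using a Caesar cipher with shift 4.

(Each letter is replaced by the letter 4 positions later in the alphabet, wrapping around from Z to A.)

Step 1: For each letter, shift forward by 4 positions (mod 26).
  D (position 3) -> position (3+4) mod 26 = 7 -> H
  E (position 4) -> position (4+4) mod 26 = 8 -> I
  C (position 2) -> position (2+4) mod 26 = 6 -> G
  R (position 17) -> position (17+4) mod 26 = 21 -> V
  Y (position 24) -> position (24+4) mod 26 = 2 -> C
  P (position 15) -> position (15+4) mod 26 = 19 -> T
  T (position 19) -> position (19+4) mod 26 = 23 -> X
Result: HIGVCTX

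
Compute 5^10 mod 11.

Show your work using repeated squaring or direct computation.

Step 1: Compute 5^10 mod 11 step by step, reducing modulo 11 at each step.
  5^1 mod 11 = 5
  5^2 mod 11 = (5 * 5) mod 11 = 3
  5^3 mod 11 = (3 * 5) mod 11 = 4
  5^4 mod 11 = (4 * 5) mod 11 = 9
  5^5 mod 11 = (9 * 5) mod 11 = 1
  5^6 mod 11 = (1 * 5) mod 11 = 5
  5^7 mod 11 = (5 * 5) mod 11 = 3
  5^8 mod 11 = (3 * 5) mod 11 = 4
  5^9 mod 11 = (4 * 5) mod 11 = 9
  5^10 mod 11 = (9 * 5) mod 11 = 1
Step 2: Result = 1.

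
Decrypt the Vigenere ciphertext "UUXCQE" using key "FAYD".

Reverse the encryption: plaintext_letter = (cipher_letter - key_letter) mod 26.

Step 1: Extend key: FAYDFA
Step 2: Decrypt each letter (c - k) mod 26:
  U(20) - F(5) = (20-5) mod 26 = 15 = P
  U(20) - A(0) = (20-0) mod 26 = 20 = U
  X(23) - Y(24) = (23-24) mod 26 = 25 = Z
  C(2) - D(3) = (2-3) mod 26 = 25 = Z
  Q(16) - F(5) = (16-5) mod 26 = 11 = L
  E(4) - A(0) = (4-0) mod 26 = 4 = E
Plaintext: PUZZLE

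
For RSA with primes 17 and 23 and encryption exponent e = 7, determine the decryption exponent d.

Step 1: n = 17 * 23 = 391.
Step 2: phi(n) = 16 * 22 = 352.
Step 3: Find d such that 7 * d = 1 (mod 352).
Step 4: d = 7^(-1) mod 352 = 151.
Verification: 7 * 151 = 1057 = 3 * 352 + 1.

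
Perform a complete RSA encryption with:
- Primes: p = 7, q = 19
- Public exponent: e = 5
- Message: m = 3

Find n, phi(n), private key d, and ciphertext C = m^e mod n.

Step 1: n = 7 * 19 = 133.
Step 2: phi(n) = (7-1)(19-1) = 6 * 18 = 108.
Step 3: Find d = 5^(-1) mod 108 = 65.
  Verify: 5 * 65 = 325 = 1 (mod 108).
Step 4: C = 3^5 mod 133 = 110.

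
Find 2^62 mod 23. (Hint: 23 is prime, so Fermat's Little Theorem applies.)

Step 1: Since 23 is prime, by Fermat's Little Theorem: 2^22 = 1 (mod 23).
Step 2: Reduce exponent: 62 mod 22 = 18.
Step 3: So 2^62 = 2^18 (mod 23).
Step 4: 2^18 mod 23 = 13.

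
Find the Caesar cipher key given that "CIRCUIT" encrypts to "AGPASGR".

Step 1: Compare first letters: C (position 2) -> A (position 0).
Step 2: Shift = (0 - 2) mod 26 = 24.
The shift value is 24.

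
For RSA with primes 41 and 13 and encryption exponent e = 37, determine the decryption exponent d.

Step 1: n = 41 * 13 = 533.
Step 2: phi(n) = 40 * 12 = 480.
Step 3: Find d such that 37 * d = 1 (mod 480).
Step 4: d = 37^(-1) mod 480 = 13.
Verification: 37 * 13 = 481 = 1 * 480 + 1.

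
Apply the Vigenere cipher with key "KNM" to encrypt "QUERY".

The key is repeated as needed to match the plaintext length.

Step 1: Repeat key to match plaintext length:
  Plaintext: QUERY
  Key:       KNMKN
Step 2: Encrypt each letter:
  Q(16) + K(10) = (16+10) mod 26 = 0 = A
  U(20) + N(13) = (20+13) mod 26 = 7 = H
  E(4) + M(12) = (4+12) mod 26 = 16 = Q
  R(17) + K(10) = (17+10) mod 26 = 1 = B
  Y(24) + N(13) = (24+13) mod 26 = 11 = L
Ciphertext: AHQBL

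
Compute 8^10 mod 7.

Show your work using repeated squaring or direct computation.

Step 1: Compute 8^10 mod 7 step by step, reducing modulo 7 at each step.
  8^1 mod 7 = 1
  8^2 mod 7 = (1 * 8) mod 7 = 1
  8^3 mod 7 = (1 * 8) mod 7 = 1
  8^4 mod 7 = (1 * 8) mod 7 = 1
  8^5 mod 7 = (1 * 8) mod 7 = 1
  8^6 mod 7 = (1 * 8) mod 7 = 1
  8^7 mod 7 = (1 * 8) mod 7 = 1
  8^8 mod 7 = (1 * 8) mod 7 = 1
  8^9 mod 7 = (1 * 8) mod 7 = 1
  8^10 mod 7 = (1 * 8) mod 7 = 1
Step 2: Result = 1.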